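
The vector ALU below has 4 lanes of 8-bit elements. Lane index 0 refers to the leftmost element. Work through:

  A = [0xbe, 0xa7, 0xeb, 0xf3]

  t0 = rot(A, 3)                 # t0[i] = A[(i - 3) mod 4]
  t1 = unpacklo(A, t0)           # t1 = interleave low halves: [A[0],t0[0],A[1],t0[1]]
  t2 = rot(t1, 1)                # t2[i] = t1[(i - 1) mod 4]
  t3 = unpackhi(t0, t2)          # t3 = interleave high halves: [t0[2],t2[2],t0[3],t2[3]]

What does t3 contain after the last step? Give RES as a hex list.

  t0: a7 eb f3 be
  t1: be a7 a7 eb
  t2: eb be a7 a7
  t3: f3 a7 be a7

RES = [0xf3, 0xa7, 0xbe, 0xa7]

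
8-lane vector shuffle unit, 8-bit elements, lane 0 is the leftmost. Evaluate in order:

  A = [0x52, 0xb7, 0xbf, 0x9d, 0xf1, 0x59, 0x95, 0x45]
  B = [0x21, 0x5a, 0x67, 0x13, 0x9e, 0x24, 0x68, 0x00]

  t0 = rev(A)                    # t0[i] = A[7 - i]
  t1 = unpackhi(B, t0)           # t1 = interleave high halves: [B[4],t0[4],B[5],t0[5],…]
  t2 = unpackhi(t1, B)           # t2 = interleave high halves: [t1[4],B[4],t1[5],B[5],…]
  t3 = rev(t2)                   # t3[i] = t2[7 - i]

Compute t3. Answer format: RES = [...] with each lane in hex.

RES = [ 0x00  0x52  0x68  0x00  0x24  0xb7  0x9e  0x68 ]

  t0: 45 95 59 f1 9d bf b7 52
  t1: 9e 9d 24 bf 68 b7 00 52
  t2: 68 9e b7 24 00 68 52 00
  t3: 00 52 68 00 24 b7 9e 68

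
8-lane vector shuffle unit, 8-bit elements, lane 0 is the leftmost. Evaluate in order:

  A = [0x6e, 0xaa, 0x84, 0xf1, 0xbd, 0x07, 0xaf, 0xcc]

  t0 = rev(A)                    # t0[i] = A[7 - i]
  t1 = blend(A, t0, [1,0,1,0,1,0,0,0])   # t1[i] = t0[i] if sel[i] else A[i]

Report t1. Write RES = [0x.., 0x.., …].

→ t0 |cc|af|07|bd|f1|84|aa|6e|
→ t1 |cc|aa|07|f1|f1|07|af|cc|

RES = [0xcc, 0xaa, 0x07, 0xf1, 0xf1, 0x07, 0xaf, 0xcc]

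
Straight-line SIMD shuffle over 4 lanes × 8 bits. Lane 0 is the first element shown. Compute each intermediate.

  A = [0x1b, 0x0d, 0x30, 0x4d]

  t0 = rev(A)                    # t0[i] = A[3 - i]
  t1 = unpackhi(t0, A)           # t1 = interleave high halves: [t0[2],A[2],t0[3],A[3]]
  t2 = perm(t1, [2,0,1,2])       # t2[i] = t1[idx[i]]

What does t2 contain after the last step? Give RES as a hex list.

  t0: 4d 30 0d 1b
  t1: 0d 30 1b 4d
  t2: 1b 0d 30 1b

RES = [0x1b, 0x0d, 0x30, 0x1b]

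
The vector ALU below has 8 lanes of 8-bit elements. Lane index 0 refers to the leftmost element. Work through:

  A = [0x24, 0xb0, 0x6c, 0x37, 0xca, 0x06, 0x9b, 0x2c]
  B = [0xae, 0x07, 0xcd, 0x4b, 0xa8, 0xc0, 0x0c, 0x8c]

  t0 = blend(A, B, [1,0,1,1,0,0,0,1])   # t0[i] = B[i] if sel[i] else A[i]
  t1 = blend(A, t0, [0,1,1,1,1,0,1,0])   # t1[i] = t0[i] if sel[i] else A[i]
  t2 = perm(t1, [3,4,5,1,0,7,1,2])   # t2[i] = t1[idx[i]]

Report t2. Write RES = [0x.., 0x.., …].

RES = [0x4b, 0xca, 0x06, 0xb0, 0x24, 0x2c, 0xb0, 0xcd]

  t0: ae b0 cd 4b ca 06 9b 8c
  t1: 24 b0 cd 4b ca 06 9b 2c
  t2: 4b ca 06 b0 24 2c b0 cd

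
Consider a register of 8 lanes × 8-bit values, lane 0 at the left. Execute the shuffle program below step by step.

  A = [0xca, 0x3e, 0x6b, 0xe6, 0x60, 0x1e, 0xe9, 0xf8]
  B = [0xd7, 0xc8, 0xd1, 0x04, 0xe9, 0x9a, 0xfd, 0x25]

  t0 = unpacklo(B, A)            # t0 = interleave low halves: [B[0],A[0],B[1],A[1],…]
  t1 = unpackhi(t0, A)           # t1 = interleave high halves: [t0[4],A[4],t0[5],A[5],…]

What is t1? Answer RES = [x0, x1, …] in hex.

t0 = [0xd7, 0xca, 0xc8, 0x3e, 0xd1, 0x6b, 0x04, 0xe6]
t1 = [0xd1, 0x60, 0x6b, 0x1e, 0x04, 0xe9, 0xe6, 0xf8]

RES = [0xd1, 0x60, 0x6b, 0x1e, 0x04, 0xe9, 0xe6, 0xf8]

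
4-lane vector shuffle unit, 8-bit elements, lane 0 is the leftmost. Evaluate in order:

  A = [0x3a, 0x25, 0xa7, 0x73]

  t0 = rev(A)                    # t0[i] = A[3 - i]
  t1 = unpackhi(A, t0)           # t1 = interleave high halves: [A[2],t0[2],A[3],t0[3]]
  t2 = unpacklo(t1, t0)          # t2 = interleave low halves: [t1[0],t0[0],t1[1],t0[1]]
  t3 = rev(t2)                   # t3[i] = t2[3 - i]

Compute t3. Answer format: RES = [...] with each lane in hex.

→ t0 |73|a7|25|3a|
→ t1 |a7|25|73|3a|
→ t2 |a7|73|25|a7|
→ t3 |a7|25|73|a7|

RES = [0xa7, 0x25, 0x73, 0xa7]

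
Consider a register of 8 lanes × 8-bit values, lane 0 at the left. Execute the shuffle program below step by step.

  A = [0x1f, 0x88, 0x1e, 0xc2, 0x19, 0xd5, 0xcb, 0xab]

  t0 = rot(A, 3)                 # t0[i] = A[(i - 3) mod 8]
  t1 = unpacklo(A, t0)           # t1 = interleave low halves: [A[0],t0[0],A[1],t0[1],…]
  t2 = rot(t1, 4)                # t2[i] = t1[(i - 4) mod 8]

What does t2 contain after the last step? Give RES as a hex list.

→ t0 |d5|cb|ab|1f|88|1e|c2|19|
→ t1 |1f|d5|88|cb|1e|ab|c2|1f|
→ t2 |1e|ab|c2|1f|1f|d5|88|cb|

RES = [0x1e, 0xab, 0xc2, 0x1f, 0x1f, 0xd5, 0x88, 0xcb]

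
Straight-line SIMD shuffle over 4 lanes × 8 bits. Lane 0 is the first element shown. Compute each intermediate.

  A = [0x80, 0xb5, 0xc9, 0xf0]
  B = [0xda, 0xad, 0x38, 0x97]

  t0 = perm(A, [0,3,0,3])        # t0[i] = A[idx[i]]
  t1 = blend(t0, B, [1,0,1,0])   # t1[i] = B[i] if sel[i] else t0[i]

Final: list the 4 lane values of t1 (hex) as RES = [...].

RES = [0xda, 0xf0, 0x38, 0xf0]

→ t0 |80|f0|80|f0|
→ t1 |da|f0|38|f0|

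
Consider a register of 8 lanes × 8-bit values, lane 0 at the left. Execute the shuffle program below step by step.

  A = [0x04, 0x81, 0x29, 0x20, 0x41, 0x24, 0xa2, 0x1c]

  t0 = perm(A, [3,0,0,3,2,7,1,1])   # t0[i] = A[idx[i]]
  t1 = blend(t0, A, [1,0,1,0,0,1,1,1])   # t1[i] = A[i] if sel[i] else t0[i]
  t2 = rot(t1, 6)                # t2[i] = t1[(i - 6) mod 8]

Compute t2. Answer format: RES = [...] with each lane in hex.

RES = [ 0x29  0x20  0x29  0x24  0xa2  0x1c  0x04  0x04 ]

t0 = [0x20, 0x04, 0x04, 0x20, 0x29, 0x1c, 0x81, 0x81]
t1 = [0x04, 0x04, 0x29, 0x20, 0x29, 0x24, 0xa2, 0x1c]
t2 = [0x29, 0x20, 0x29, 0x24, 0xa2, 0x1c, 0x04, 0x04]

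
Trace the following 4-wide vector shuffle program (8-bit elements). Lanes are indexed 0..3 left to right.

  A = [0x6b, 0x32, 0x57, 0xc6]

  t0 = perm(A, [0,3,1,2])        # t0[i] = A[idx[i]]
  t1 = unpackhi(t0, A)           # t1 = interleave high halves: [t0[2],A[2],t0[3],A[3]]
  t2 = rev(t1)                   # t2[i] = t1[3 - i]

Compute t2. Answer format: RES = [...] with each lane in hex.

RES = [ 0xc6  0x57  0x57  0x32 ]

  t0: 6b c6 32 57
  t1: 32 57 57 c6
  t2: c6 57 57 32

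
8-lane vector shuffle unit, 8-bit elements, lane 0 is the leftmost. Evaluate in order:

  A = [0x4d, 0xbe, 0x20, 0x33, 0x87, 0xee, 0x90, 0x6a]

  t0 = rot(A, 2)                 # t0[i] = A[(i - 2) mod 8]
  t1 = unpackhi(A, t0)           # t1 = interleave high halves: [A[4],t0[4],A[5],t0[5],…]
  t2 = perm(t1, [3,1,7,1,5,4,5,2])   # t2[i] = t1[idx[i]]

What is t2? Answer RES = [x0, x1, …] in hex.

RES = [ 0x33  0x20  0xee  0x20  0x87  0x90  0x87  0xee ]

t0 = [0x90, 0x6a, 0x4d, 0xbe, 0x20, 0x33, 0x87, 0xee]
t1 = [0x87, 0x20, 0xee, 0x33, 0x90, 0x87, 0x6a, 0xee]
t2 = [0x33, 0x20, 0xee, 0x20, 0x87, 0x90, 0x87, 0xee]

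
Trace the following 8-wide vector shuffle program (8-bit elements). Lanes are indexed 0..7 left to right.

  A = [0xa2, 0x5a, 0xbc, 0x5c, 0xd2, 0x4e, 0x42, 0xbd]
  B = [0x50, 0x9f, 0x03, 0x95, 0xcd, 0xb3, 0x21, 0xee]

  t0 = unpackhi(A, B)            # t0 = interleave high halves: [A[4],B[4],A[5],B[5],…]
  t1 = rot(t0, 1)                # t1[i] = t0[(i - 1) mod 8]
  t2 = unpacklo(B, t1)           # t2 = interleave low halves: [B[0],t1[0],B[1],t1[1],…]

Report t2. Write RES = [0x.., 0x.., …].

  t0: d2 cd 4e b3 42 21 bd ee
  t1: ee d2 cd 4e b3 42 21 bd
  t2: 50 ee 9f d2 03 cd 95 4e

RES = [ 0x50  0xee  0x9f  0xd2  0x03  0xcd  0x95  0x4e ]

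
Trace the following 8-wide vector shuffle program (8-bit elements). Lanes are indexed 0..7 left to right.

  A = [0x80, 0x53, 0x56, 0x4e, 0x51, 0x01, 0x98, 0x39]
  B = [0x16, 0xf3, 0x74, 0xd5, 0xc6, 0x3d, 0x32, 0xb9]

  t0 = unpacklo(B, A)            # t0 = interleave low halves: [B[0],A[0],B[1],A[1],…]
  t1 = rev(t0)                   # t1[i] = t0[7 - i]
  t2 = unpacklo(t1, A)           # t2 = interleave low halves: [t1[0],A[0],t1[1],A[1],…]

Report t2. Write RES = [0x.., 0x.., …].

  t0: 16 80 f3 53 74 56 d5 4e
  t1: 4e d5 56 74 53 f3 80 16
  t2: 4e 80 d5 53 56 56 74 4e

RES = [0x4e, 0x80, 0xd5, 0x53, 0x56, 0x56, 0x74, 0x4e]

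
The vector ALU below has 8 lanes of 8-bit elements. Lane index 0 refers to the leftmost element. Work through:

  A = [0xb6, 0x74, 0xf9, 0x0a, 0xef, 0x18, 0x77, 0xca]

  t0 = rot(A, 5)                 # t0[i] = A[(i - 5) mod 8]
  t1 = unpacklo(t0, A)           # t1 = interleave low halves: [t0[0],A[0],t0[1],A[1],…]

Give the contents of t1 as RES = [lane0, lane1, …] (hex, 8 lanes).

→ t0 |0a|ef|18|77|ca|b6|74|f9|
→ t1 |0a|b6|ef|74|18|f9|77|0a|

RES = [0x0a, 0xb6, 0xef, 0x74, 0x18, 0xf9, 0x77, 0x0a]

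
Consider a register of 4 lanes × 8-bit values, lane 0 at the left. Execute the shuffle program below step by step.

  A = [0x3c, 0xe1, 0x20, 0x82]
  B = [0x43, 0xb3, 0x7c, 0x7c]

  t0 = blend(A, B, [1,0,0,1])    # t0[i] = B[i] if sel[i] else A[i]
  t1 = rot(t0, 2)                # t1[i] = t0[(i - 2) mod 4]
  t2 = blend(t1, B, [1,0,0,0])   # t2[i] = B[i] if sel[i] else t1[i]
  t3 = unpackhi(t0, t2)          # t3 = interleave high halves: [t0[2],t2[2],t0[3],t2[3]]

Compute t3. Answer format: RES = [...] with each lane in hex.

→ t0 |43|e1|20|7c|
→ t1 |20|7c|43|e1|
→ t2 |43|7c|43|e1|
→ t3 |20|43|7c|e1|

RES = [ 0x20  0x43  0x7c  0xe1 ]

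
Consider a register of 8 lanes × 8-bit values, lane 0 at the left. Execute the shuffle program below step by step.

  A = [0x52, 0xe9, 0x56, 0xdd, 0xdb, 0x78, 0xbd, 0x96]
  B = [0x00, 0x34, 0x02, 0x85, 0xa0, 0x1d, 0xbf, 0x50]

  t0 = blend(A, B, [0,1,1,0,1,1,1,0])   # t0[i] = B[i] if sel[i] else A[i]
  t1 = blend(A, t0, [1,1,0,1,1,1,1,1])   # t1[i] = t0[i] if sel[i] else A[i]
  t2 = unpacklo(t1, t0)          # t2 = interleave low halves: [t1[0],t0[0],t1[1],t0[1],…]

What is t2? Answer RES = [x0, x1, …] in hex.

t0 = [0x52, 0x34, 0x02, 0xdd, 0xa0, 0x1d, 0xbf, 0x96]
t1 = [0x52, 0x34, 0x56, 0xdd, 0xa0, 0x1d, 0xbf, 0x96]
t2 = [0x52, 0x52, 0x34, 0x34, 0x56, 0x02, 0xdd, 0xdd]

RES = [ 0x52  0x52  0x34  0x34  0x56  0x02  0xdd  0xdd ]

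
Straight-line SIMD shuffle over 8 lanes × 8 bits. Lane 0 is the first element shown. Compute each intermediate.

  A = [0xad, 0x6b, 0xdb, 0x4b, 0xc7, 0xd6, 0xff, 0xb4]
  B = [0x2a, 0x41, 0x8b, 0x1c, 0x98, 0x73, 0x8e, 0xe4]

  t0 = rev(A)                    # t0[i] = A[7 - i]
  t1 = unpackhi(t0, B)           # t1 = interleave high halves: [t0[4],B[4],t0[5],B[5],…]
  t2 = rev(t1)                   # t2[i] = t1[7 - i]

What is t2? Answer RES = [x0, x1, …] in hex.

RES = [ 0xe4  0xad  0x8e  0x6b  0x73  0xdb  0x98  0x4b ]

  t0: b4 ff d6 c7 4b db 6b ad
  t1: 4b 98 db 73 6b 8e ad e4
  t2: e4 ad 8e 6b 73 db 98 4b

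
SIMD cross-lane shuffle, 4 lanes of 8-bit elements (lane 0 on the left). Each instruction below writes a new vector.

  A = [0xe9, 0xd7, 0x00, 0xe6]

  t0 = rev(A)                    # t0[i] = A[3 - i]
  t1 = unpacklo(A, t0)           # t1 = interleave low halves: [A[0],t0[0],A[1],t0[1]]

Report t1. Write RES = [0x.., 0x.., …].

RES = [ 0xe9  0xe6  0xd7  0x00 ]

→ t0 |e6|00|d7|e9|
→ t1 |e9|e6|d7|00|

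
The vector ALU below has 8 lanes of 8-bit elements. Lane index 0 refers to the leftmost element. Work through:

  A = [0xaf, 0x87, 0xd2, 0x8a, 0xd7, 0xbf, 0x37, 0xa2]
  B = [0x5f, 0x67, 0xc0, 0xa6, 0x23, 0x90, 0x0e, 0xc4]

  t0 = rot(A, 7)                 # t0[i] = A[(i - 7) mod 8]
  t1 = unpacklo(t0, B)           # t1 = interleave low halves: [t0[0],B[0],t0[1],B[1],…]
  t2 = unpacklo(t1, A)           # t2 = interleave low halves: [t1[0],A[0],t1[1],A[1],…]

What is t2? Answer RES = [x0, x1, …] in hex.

  t0: 87 d2 8a d7 bf 37 a2 af
  t1: 87 5f d2 67 8a c0 d7 a6
  t2: 87 af 5f 87 d2 d2 67 8a

RES = [0x87, 0xaf, 0x5f, 0x87, 0xd2, 0xd2, 0x67, 0x8a]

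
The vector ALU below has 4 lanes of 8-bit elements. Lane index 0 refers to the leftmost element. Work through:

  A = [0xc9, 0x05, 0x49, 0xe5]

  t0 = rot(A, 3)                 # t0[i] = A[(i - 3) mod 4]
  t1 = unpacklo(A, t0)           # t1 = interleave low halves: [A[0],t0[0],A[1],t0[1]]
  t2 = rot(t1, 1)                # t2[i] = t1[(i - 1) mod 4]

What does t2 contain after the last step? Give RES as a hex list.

t0 = [0x05, 0x49, 0xe5, 0xc9]
t1 = [0xc9, 0x05, 0x05, 0x49]
t2 = [0x49, 0xc9, 0x05, 0x05]

RES = [0x49, 0xc9, 0x05, 0x05]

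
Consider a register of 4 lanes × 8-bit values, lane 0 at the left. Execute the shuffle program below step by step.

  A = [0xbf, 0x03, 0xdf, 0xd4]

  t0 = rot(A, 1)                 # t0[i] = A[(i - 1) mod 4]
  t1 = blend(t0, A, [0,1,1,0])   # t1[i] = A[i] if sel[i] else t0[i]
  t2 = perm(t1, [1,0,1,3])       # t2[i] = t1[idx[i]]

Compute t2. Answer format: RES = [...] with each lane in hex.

RES = [0x03, 0xd4, 0x03, 0xdf]

  t0: d4 bf 03 df
  t1: d4 03 df df
  t2: 03 d4 03 df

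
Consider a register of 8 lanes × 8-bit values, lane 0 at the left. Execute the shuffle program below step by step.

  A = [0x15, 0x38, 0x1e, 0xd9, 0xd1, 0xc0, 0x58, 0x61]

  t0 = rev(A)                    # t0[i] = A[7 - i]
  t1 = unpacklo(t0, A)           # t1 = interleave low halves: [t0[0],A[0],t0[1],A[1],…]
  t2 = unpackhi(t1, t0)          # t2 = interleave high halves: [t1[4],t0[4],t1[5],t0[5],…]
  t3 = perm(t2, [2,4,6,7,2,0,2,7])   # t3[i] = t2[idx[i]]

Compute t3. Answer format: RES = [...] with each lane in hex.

RES = [ 0x1e  0xd1  0xd9  0x15  0x1e  0xc0  0x1e  0x15 ]

t0 = [0x61, 0x58, 0xc0, 0xd1, 0xd9, 0x1e, 0x38, 0x15]
t1 = [0x61, 0x15, 0x58, 0x38, 0xc0, 0x1e, 0xd1, 0xd9]
t2 = [0xc0, 0xd9, 0x1e, 0x1e, 0xd1, 0x38, 0xd9, 0x15]
t3 = [0x1e, 0xd1, 0xd9, 0x15, 0x1e, 0xc0, 0x1e, 0x15]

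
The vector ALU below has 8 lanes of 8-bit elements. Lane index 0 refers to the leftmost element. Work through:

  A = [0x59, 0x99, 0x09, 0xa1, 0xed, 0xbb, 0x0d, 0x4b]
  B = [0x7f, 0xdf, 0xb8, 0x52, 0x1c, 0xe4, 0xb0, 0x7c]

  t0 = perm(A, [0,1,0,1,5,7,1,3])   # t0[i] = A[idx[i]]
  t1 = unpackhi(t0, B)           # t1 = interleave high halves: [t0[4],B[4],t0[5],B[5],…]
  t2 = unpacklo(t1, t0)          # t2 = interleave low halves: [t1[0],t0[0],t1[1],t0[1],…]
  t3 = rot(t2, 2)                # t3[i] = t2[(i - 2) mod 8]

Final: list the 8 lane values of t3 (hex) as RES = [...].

  t0: 59 99 59 99 bb 4b 99 a1
  t1: bb 1c 4b e4 99 b0 a1 7c
  t2: bb 59 1c 99 4b 59 e4 99
  t3: e4 99 bb 59 1c 99 4b 59

RES = [ 0xe4  0x99  0xbb  0x59  0x1c  0x99  0x4b  0x59 ]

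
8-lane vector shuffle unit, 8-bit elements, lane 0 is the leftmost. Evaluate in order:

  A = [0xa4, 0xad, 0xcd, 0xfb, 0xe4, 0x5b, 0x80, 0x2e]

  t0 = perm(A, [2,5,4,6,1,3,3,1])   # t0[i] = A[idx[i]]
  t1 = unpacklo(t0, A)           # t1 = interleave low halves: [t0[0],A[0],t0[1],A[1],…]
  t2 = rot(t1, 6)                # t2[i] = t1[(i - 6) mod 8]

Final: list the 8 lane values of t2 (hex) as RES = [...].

RES = [ 0x5b  0xad  0xe4  0xcd  0x80  0xfb  0xcd  0xa4 ]

→ t0 |cd|5b|e4|80|ad|fb|fb|ad|
→ t1 |cd|a4|5b|ad|e4|cd|80|fb|
→ t2 |5b|ad|e4|cd|80|fb|cd|a4|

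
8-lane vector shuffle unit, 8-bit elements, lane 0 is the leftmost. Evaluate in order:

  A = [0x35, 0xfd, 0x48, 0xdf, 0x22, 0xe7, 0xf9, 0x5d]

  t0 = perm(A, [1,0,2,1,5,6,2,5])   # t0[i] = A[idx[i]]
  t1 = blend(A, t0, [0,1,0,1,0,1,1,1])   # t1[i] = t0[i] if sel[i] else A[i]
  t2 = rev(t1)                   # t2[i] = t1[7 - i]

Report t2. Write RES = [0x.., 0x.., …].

→ t0 |fd|35|48|fd|e7|f9|48|e7|
→ t1 |35|35|48|fd|22|f9|48|e7|
→ t2 |e7|48|f9|22|fd|48|35|35|

RES = [0xe7, 0x48, 0xf9, 0x22, 0xfd, 0x48, 0x35, 0x35]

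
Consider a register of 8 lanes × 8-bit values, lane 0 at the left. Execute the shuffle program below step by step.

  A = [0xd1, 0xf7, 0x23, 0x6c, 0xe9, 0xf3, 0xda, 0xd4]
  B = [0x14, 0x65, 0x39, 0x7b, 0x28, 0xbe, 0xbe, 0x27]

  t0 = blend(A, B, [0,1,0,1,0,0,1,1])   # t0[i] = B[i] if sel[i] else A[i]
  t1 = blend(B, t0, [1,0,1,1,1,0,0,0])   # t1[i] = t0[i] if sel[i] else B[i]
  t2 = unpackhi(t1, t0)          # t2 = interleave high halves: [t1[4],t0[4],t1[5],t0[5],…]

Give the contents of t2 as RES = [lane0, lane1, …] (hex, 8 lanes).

t0 = [0xd1, 0x65, 0x23, 0x7b, 0xe9, 0xf3, 0xbe, 0x27]
t1 = [0xd1, 0x65, 0x23, 0x7b, 0xe9, 0xbe, 0xbe, 0x27]
t2 = [0xe9, 0xe9, 0xbe, 0xf3, 0xbe, 0xbe, 0x27, 0x27]

RES = [ 0xe9  0xe9  0xbe  0xf3  0xbe  0xbe  0x27  0x27 ]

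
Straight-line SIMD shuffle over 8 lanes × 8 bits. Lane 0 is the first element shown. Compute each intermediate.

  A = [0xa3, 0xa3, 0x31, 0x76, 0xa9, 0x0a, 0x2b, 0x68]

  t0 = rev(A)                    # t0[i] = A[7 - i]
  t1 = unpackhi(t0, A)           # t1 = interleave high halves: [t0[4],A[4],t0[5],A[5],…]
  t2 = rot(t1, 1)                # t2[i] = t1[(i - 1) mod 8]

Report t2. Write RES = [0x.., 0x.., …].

RES = [ 0x68  0x76  0xa9  0x31  0x0a  0xa3  0x2b  0xa3 ]

t0 = [0x68, 0x2b, 0x0a, 0xa9, 0x76, 0x31, 0xa3, 0xa3]
t1 = [0x76, 0xa9, 0x31, 0x0a, 0xa3, 0x2b, 0xa3, 0x68]
t2 = [0x68, 0x76, 0xa9, 0x31, 0x0a, 0xa3, 0x2b, 0xa3]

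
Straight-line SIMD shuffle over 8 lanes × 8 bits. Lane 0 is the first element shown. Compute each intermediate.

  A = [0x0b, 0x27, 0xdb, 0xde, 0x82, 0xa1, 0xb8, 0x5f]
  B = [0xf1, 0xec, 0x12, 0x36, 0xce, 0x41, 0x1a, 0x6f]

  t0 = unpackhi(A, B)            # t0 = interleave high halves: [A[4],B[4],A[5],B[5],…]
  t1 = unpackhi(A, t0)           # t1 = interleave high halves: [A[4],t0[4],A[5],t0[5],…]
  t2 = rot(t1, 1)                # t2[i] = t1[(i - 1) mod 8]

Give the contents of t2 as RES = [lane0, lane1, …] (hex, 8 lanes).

RES = [ 0x6f  0x82  0xb8  0xa1  0x1a  0xb8  0x5f  0x5f ]

  t0: 82 ce a1 41 b8 1a 5f 6f
  t1: 82 b8 a1 1a b8 5f 5f 6f
  t2: 6f 82 b8 a1 1a b8 5f 5f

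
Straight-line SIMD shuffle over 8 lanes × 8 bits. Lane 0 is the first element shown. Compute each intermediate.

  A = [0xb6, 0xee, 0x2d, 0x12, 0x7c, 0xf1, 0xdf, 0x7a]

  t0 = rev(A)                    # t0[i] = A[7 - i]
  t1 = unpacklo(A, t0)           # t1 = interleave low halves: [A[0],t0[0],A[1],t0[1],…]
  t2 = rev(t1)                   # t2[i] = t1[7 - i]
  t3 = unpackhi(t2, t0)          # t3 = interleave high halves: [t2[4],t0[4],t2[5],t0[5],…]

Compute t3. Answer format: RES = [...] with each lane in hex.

RES = [ 0xdf  0x12  0xee  0x2d  0x7a  0xee  0xb6  0xb6 ]

t0 = [0x7a, 0xdf, 0xf1, 0x7c, 0x12, 0x2d, 0xee, 0xb6]
t1 = [0xb6, 0x7a, 0xee, 0xdf, 0x2d, 0xf1, 0x12, 0x7c]
t2 = [0x7c, 0x12, 0xf1, 0x2d, 0xdf, 0xee, 0x7a, 0xb6]
t3 = [0xdf, 0x12, 0xee, 0x2d, 0x7a, 0xee, 0xb6, 0xb6]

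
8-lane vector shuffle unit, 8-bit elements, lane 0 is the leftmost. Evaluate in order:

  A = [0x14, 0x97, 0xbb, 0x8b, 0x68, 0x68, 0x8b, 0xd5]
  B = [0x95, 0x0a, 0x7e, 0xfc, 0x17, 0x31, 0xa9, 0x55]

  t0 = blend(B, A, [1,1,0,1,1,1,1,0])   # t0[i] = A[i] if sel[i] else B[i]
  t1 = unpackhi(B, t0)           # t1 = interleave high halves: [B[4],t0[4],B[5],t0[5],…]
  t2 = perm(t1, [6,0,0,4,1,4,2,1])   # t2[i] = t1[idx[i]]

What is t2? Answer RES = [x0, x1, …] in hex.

t0 = [0x14, 0x97, 0x7e, 0x8b, 0x68, 0x68, 0x8b, 0x55]
t1 = [0x17, 0x68, 0x31, 0x68, 0xa9, 0x8b, 0x55, 0x55]
t2 = [0x55, 0x17, 0x17, 0xa9, 0x68, 0xa9, 0x31, 0x68]

RES = [0x55, 0x17, 0x17, 0xa9, 0x68, 0xa9, 0x31, 0x68]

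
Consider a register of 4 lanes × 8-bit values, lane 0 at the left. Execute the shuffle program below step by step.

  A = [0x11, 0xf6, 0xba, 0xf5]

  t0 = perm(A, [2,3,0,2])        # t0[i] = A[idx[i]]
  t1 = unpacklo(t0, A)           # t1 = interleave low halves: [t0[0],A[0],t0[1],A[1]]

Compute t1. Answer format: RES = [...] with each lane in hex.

RES = [ 0xba  0x11  0xf5  0xf6 ]

t0 = [0xba, 0xf5, 0x11, 0xba]
t1 = [0xba, 0x11, 0xf5, 0xf6]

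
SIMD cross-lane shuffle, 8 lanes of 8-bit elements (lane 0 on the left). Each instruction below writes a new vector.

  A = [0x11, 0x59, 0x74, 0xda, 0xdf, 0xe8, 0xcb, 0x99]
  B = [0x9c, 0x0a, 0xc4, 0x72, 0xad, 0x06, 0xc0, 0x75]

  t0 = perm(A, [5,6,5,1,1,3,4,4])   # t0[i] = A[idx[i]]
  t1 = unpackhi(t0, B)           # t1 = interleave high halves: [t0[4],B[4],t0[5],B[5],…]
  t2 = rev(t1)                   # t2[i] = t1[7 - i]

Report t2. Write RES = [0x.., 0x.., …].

RES = [ 0x75  0xdf  0xc0  0xdf  0x06  0xda  0xad  0x59 ]

  t0: e8 cb e8 59 59 da df df
  t1: 59 ad da 06 df c0 df 75
  t2: 75 df c0 df 06 da ad 59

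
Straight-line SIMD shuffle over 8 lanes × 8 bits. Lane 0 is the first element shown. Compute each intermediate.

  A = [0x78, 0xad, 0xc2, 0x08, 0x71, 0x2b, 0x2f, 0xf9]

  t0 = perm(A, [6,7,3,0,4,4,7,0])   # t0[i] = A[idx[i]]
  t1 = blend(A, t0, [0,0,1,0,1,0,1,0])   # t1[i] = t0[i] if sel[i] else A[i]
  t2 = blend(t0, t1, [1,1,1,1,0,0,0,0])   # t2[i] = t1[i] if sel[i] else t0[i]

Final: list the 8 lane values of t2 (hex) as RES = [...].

  t0: 2f f9 08 78 71 71 f9 78
  t1: 78 ad 08 08 71 2b f9 f9
  t2: 78 ad 08 08 71 71 f9 78

RES = [ 0x78  0xad  0x08  0x08  0x71  0x71  0xf9  0x78 ]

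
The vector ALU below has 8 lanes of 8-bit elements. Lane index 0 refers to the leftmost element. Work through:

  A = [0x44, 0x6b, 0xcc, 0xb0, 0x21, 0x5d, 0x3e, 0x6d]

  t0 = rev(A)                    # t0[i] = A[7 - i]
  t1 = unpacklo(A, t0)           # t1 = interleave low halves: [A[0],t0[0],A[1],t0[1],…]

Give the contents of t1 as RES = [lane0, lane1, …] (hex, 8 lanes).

t0 = [0x6d, 0x3e, 0x5d, 0x21, 0xb0, 0xcc, 0x6b, 0x44]
t1 = [0x44, 0x6d, 0x6b, 0x3e, 0xcc, 0x5d, 0xb0, 0x21]

RES = [ 0x44  0x6d  0x6b  0x3e  0xcc  0x5d  0xb0  0x21 ]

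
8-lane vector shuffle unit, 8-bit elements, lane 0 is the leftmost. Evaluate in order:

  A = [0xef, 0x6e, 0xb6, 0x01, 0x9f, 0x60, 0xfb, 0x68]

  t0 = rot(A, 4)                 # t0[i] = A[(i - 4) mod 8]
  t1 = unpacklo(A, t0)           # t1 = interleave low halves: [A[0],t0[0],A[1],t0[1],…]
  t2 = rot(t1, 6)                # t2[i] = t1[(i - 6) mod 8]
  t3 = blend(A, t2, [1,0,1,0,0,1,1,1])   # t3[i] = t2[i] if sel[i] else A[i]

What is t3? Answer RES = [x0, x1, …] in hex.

  t0: 9f 60 fb 68 ef 6e b6 01
  t1: ef 9f 6e 60 b6 fb 01 68
  t2: 6e 60 b6 fb 01 68 ef 9f
  t3: 6e 6e b6 01 9f 68 ef 9f

RES = [0x6e, 0x6e, 0xb6, 0x01, 0x9f, 0x68, 0xef, 0x9f]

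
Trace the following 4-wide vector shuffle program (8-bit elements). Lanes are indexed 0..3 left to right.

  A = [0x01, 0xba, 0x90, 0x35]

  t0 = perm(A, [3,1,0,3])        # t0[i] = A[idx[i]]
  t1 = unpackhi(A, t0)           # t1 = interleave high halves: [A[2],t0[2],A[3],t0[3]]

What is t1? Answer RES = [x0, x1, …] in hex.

RES = [ 0x90  0x01  0x35  0x35 ]

→ t0 |35|ba|01|35|
→ t1 |90|01|35|35|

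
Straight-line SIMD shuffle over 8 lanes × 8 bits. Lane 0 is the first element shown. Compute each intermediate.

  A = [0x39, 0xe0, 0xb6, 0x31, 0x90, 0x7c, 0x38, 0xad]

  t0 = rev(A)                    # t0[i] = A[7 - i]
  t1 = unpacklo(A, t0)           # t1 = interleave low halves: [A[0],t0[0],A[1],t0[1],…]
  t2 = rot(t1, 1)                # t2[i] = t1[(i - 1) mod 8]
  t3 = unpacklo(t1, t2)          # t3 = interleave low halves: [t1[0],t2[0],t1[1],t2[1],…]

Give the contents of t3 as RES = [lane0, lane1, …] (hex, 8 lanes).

RES = [ 0x39  0x90  0xad  0x39  0xe0  0xad  0x38  0xe0 ]

t0 = [0xad, 0x38, 0x7c, 0x90, 0x31, 0xb6, 0xe0, 0x39]
t1 = [0x39, 0xad, 0xe0, 0x38, 0xb6, 0x7c, 0x31, 0x90]
t2 = [0x90, 0x39, 0xad, 0xe0, 0x38, 0xb6, 0x7c, 0x31]
t3 = [0x39, 0x90, 0xad, 0x39, 0xe0, 0xad, 0x38, 0xe0]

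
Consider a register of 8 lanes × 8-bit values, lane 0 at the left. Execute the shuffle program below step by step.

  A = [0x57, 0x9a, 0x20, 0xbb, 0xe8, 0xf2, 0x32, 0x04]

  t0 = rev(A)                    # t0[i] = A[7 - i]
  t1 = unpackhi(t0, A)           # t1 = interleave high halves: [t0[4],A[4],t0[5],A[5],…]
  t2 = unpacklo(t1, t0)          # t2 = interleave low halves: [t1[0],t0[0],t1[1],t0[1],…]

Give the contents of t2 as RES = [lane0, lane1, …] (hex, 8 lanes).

  t0: 04 32 f2 e8 bb 20 9a 57
  t1: bb e8 20 f2 9a 32 57 04
  t2: bb 04 e8 32 20 f2 f2 e8

RES = [0xbb, 0x04, 0xe8, 0x32, 0x20, 0xf2, 0xf2, 0xe8]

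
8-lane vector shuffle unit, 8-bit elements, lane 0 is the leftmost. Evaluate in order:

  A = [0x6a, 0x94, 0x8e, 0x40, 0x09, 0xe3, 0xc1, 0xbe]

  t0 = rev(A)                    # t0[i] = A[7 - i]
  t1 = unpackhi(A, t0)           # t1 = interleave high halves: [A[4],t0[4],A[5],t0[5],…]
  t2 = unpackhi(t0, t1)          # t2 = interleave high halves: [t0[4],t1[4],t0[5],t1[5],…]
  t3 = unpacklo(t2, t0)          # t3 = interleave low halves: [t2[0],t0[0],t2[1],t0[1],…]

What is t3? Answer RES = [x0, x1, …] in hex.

RES = [ 0x40  0xbe  0xc1  0xc1  0x8e  0xe3  0x94  0x09 ]

  t0: be c1 e3 09 40 8e 94 6a
  t1: 09 40 e3 8e c1 94 be 6a
  t2: 40 c1 8e 94 94 be 6a 6a
  t3: 40 be c1 c1 8e e3 94 09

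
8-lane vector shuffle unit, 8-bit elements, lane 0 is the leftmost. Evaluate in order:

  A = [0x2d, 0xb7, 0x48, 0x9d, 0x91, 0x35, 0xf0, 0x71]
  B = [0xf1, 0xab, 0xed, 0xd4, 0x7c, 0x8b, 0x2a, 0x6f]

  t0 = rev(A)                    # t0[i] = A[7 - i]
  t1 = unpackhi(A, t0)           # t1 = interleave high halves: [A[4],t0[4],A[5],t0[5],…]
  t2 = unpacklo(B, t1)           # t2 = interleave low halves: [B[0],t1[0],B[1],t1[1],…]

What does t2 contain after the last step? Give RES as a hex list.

→ t0 |71|f0|35|91|9d|48|b7|2d|
→ t1 |91|9d|35|48|f0|b7|71|2d|
→ t2 |f1|91|ab|9d|ed|35|d4|48|

RES = [ 0xf1  0x91  0xab  0x9d  0xed  0x35  0xd4  0x48 ]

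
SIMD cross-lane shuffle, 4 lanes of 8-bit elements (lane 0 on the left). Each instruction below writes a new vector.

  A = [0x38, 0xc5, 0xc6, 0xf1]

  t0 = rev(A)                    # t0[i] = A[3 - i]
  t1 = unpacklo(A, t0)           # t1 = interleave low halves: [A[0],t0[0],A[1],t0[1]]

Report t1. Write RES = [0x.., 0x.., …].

→ t0 |f1|c6|c5|38|
→ t1 |38|f1|c5|c6|

RES = [0x38, 0xf1, 0xc5, 0xc6]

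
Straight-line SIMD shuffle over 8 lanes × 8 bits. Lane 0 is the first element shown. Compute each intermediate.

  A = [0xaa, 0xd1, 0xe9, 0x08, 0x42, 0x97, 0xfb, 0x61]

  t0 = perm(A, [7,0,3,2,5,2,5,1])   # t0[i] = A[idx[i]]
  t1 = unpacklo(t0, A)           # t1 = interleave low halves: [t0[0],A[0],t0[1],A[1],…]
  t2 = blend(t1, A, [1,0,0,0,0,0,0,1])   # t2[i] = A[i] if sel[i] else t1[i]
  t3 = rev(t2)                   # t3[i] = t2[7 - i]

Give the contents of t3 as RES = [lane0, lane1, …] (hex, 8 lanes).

RES = [0x61, 0xe9, 0xe9, 0x08, 0xd1, 0xaa, 0xaa, 0xaa]

t0 = [0x61, 0xaa, 0x08, 0xe9, 0x97, 0xe9, 0x97, 0xd1]
t1 = [0x61, 0xaa, 0xaa, 0xd1, 0x08, 0xe9, 0xe9, 0x08]
t2 = [0xaa, 0xaa, 0xaa, 0xd1, 0x08, 0xe9, 0xe9, 0x61]
t3 = [0x61, 0xe9, 0xe9, 0x08, 0xd1, 0xaa, 0xaa, 0xaa]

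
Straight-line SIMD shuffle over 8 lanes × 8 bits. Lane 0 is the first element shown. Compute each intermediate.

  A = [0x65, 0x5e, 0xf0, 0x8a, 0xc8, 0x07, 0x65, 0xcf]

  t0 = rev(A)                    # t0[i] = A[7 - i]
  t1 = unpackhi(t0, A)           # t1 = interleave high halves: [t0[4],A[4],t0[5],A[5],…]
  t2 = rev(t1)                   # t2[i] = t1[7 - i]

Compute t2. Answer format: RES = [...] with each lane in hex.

→ t0 |cf|65|07|c8|8a|f0|5e|65|
→ t1 |8a|c8|f0|07|5e|65|65|cf|
→ t2 |cf|65|65|5e|07|f0|c8|8a|

RES = [0xcf, 0x65, 0x65, 0x5e, 0x07, 0xf0, 0xc8, 0x8a]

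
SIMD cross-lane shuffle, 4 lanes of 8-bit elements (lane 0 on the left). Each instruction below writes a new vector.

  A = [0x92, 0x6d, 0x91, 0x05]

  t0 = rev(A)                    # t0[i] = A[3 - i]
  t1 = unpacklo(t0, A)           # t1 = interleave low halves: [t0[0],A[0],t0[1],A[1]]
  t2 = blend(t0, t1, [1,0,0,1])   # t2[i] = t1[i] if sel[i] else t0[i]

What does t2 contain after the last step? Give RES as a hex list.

RES = [0x05, 0x91, 0x6d, 0x6d]

→ t0 |05|91|6d|92|
→ t1 |05|92|91|6d|
→ t2 |05|91|6d|6d|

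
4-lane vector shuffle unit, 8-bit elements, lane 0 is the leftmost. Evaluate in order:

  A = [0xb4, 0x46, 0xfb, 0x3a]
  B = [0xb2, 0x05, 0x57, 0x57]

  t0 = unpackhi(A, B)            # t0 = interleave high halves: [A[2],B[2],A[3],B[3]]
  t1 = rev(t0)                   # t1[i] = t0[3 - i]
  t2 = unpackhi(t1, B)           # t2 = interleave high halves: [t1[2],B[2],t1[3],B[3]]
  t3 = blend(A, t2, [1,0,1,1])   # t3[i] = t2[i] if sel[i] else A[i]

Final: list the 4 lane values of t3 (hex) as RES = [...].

→ t0 |fb|57|3a|57|
→ t1 |57|3a|57|fb|
→ t2 |57|57|fb|57|
→ t3 |57|46|fb|57|

RES = [0x57, 0x46, 0xfb, 0x57]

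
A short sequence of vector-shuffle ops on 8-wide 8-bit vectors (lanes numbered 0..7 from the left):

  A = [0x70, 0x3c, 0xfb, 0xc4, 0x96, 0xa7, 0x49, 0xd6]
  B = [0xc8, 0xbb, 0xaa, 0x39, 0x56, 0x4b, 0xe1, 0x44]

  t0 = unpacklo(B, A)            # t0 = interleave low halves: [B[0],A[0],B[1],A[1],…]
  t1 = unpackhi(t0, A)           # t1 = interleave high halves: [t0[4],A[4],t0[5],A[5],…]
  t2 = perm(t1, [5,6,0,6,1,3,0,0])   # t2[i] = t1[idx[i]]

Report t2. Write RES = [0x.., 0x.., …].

RES = [0x49, 0xc4, 0xaa, 0xc4, 0x96, 0xa7, 0xaa, 0xaa]

t0 = [0xc8, 0x70, 0xbb, 0x3c, 0xaa, 0xfb, 0x39, 0xc4]
t1 = [0xaa, 0x96, 0xfb, 0xa7, 0x39, 0x49, 0xc4, 0xd6]
t2 = [0x49, 0xc4, 0xaa, 0xc4, 0x96, 0xa7, 0xaa, 0xaa]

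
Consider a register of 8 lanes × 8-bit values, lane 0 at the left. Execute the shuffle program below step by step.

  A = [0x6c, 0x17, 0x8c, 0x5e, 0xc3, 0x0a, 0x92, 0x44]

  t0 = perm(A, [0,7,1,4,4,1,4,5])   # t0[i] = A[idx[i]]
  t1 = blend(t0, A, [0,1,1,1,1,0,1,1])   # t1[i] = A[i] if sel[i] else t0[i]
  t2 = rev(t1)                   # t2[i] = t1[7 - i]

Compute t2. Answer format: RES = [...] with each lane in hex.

RES = [0x44, 0x92, 0x17, 0xc3, 0x5e, 0x8c, 0x17, 0x6c]

t0 = [0x6c, 0x44, 0x17, 0xc3, 0xc3, 0x17, 0xc3, 0x0a]
t1 = [0x6c, 0x17, 0x8c, 0x5e, 0xc3, 0x17, 0x92, 0x44]
t2 = [0x44, 0x92, 0x17, 0xc3, 0x5e, 0x8c, 0x17, 0x6c]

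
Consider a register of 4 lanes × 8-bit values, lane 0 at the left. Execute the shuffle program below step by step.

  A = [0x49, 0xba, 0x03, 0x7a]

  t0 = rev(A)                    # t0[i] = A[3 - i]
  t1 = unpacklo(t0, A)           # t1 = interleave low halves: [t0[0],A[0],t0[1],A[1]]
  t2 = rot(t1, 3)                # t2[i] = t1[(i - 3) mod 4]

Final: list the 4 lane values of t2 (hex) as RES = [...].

→ t0 |7a|03|ba|49|
→ t1 |7a|49|03|ba|
→ t2 |49|03|ba|7a|

RES = [ 0x49  0x03  0xba  0x7a ]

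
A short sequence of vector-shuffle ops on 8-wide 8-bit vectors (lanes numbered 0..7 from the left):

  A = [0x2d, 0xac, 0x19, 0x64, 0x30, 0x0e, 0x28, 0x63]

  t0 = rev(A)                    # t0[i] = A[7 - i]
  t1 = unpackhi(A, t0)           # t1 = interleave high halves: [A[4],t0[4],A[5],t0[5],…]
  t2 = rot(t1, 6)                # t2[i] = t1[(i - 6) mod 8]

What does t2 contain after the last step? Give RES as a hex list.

  t0: 63 28 0e 30 64 19 ac 2d
  t1: 30 64 0e 19 28 ac 63 2d
  t2: 0e 19 28 ac 63 2d 30 64

RES = [ 0x0e  0x19  0x28  0xac  0x63  0x2d  0x30  0x64 ]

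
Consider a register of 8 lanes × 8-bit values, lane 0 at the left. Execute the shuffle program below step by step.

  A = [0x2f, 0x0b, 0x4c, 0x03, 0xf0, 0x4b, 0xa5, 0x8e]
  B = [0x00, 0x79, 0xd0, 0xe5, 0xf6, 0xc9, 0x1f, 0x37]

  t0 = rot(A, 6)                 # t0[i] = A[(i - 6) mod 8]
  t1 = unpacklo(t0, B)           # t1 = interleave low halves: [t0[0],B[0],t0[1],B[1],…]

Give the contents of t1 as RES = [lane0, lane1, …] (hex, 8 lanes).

  t0: 4c 03 f0 4b a5 8e 2f 0b
  t1: 4c 00 03 79 f0 d0 4b e5

RES = [ 0x4c  0x00  0x03  0x79  0xf0  0xd0  0x4b  0xe5 ]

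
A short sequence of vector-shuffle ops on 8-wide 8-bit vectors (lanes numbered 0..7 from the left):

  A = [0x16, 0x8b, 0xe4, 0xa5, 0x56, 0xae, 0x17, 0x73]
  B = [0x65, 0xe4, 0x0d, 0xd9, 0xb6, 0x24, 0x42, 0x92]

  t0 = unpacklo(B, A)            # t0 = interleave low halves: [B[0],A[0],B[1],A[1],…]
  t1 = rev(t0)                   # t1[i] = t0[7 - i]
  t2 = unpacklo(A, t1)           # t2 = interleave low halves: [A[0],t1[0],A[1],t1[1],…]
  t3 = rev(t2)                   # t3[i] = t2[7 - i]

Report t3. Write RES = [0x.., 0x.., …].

→ t0 |65|16|e4|8b|0d|e4|d9|a5|
→ t1 |a5|d9|e4|0d|8b|e4|16|65|
→ t2 |16|a5|8b|d9|e4|e4|a5|0d|
→ t3 |0d|a5|e4|e4|d9|8b|a5|16|

RES = [0x0d, 0xa5, 0xe4, 0xe4, 0xd9, 0x8b, 0xa5, 0x16]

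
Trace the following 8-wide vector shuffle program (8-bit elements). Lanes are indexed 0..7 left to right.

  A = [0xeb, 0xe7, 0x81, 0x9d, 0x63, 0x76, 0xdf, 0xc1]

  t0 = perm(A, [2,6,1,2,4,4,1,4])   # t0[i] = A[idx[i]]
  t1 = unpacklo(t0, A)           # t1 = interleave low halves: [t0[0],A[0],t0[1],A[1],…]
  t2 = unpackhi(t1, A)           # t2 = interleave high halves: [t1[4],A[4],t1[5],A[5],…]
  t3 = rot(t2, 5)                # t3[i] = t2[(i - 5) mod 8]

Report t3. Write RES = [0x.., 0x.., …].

RES = [0x76, 0x81, 0xdf, 0x9d, 0xc1, 0xe7, 0x63, 0x81]

  t0: 81 df e7 81 63 63 e7 63
  t1: 81 eb df e7 e7 81 81 9d
  t2: e7 63 81 76 81 df 9d c1
  t3: 76 81 df 9d c1 e7 63 81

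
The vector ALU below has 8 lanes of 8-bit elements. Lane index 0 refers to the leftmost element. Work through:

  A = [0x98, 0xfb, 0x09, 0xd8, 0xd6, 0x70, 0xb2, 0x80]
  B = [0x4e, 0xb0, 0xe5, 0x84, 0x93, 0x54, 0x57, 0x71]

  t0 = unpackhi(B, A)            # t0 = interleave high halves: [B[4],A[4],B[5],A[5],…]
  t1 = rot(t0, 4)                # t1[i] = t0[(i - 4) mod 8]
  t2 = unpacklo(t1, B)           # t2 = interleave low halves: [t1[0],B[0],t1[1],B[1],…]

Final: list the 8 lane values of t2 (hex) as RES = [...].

→ t0 |93|d6|54|70|57|b2|71|80|
→ t1 |57|b2|71|80|93|d6|54|70|
→ t2 |57|4e|b2|b0|71|e5|80|84|

RES = [ 0x57  0x4e  0xb2  0xb0  0x71  0xe5  0x80  0x84 ]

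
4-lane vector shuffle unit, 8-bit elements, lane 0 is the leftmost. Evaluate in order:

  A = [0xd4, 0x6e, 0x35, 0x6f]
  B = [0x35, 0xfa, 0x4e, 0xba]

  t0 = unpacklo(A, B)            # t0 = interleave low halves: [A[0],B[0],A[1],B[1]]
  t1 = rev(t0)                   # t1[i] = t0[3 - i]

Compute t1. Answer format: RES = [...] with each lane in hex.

RES = [0xfa, 0x6e, 0x35, 0xd4]

  t0: d4 35 6e fa
  t1: fa 6e 35 d4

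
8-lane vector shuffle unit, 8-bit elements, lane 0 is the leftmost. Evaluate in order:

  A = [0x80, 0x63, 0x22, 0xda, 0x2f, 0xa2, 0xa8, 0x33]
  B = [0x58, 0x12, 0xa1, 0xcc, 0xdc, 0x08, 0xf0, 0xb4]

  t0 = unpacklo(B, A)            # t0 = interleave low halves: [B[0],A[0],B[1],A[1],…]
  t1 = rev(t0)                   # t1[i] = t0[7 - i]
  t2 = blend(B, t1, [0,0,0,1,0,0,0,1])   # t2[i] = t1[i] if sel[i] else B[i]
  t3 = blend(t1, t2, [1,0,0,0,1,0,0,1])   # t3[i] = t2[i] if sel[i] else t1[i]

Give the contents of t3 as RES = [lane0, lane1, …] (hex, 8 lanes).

t0 = [0x58, 0x80, 0x12, 0x63, 0xa1, 0x22, 0xcc, 0xda]
t1 = [0xda, 0xcc, 0x22, 0xa1, 0x63, 0x12, 0x80, 0x58]
t2 = [0x58, 0x12, 0xa1, 0xa1, 0xdc, 0x08, 0xf0, 0x58]
t3 = [0x58, 0xcc, 0x22, 0xa1, 0xdc, 0x12, 0x80, 0x58]

RES = [ 0x58  0xcc  0x22  0xa1  0xdc  0x12  0x80  0x58 ]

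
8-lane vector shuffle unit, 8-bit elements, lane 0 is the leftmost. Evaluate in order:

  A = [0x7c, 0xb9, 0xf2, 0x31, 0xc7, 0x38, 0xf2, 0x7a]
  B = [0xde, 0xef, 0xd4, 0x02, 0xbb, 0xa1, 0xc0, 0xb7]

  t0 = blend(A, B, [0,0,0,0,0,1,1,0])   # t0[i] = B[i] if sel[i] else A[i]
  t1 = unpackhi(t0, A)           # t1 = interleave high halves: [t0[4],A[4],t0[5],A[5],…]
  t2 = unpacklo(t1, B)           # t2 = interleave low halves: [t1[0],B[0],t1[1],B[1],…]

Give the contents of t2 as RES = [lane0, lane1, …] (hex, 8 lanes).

RES = [0xc7, 0xde, 0xc7, 0xef, 0xa1, 0xd4, 0x38, 0x02]

  t0: 7c b9 f2 31 c7 a1 c0 7a
  t1: c7 c7 a1 38 c0 f2 7a 7a
  t2: c7 de c7 ef a1 d4 38 02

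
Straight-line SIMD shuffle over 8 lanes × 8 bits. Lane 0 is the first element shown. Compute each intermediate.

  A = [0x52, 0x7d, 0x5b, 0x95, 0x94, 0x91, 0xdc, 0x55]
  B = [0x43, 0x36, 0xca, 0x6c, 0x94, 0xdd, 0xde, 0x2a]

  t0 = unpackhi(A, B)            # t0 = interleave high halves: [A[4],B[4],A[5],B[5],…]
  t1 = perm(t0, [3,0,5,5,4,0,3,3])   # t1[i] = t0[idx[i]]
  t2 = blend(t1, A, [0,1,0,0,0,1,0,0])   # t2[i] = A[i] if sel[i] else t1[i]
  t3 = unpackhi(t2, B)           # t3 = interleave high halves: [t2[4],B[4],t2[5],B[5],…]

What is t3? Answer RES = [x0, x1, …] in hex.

t0 = [0x94, 0x94, 0x91, 0xdd, 0xdc, 0xde, 0x55, 0x2a]
t1 = [0xdd, 0x94, 0xde, 0xde, 0xdc, 0x94, 0xdd, 0xdd]
t2 = [0xdd, 0x7d, 0xde, 0xde, 0xdc, 0x91, 0xdd, 0xdd]
t3 = [0xdc, 0x94, 0x91, 0xdd, 0xdd, 0xde, 0xdd, 0x2a]

RES = [ 0xdc  0x94  0x91  0xdd  0xdd  0xde  0xdd  0x2a ]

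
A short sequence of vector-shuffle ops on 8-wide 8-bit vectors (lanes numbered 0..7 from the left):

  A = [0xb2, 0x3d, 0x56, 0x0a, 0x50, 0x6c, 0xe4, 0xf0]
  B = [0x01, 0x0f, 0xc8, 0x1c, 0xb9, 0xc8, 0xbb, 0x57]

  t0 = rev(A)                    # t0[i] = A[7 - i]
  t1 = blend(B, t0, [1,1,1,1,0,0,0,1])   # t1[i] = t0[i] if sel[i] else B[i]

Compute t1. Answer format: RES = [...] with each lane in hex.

RES = [0xf0, 0xe4, 0x6c, 0x50, 0xb9, 0xc8, 0xbb, 0xb2]

  t0: f0 e4 6c 50 0a 56 3d b2
  t1: f0 e4 6c 50 b9 c8 bb b2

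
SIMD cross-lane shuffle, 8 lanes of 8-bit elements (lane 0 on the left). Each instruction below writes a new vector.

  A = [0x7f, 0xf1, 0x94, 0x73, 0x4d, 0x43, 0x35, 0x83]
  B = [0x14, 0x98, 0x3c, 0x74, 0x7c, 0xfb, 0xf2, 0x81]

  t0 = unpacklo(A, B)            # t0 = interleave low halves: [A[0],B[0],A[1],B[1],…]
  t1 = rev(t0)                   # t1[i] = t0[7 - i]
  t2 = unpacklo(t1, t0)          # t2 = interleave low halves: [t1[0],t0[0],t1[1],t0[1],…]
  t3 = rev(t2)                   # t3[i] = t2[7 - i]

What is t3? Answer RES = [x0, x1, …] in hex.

  t0: 7f 14 f1 98 94 3c 73 74
  t1: 74 73 3c 94 98 f1 14 7f
  t2: 74 7f 73 14 3c f1 94 98
  t3: 98 94 f1 3c 14 73 7f 74

RES = [ 0x98  0x94  0xf1  0x3c  0x14  0x73  0x7f  0x74 ]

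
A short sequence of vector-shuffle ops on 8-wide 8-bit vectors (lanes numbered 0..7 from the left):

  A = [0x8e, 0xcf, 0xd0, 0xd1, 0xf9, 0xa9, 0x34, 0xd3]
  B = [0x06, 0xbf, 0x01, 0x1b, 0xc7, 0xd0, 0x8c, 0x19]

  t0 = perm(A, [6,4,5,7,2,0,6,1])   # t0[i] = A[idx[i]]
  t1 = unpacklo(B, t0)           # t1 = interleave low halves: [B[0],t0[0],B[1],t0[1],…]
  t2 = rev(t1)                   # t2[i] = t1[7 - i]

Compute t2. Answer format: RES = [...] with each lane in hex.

RES = [ 0xd3  0x1b  0xa9  0x01  0xf9  0xbf  0x34  0x06 ]

t0 = [0x34, 0xf9, 0xa9, 0xd3, 0xd0, 0x8e, 0x34, 0xcf]
t1 = [0x06, 0x34, 0xbf, 0xf9, 0x01, 0xa9, 0x1b, 0xd3]
t2 = [0xd3, 0x1b, 0xa9, 0x01, 0xf9, 0xbf, 0x34, 0x06]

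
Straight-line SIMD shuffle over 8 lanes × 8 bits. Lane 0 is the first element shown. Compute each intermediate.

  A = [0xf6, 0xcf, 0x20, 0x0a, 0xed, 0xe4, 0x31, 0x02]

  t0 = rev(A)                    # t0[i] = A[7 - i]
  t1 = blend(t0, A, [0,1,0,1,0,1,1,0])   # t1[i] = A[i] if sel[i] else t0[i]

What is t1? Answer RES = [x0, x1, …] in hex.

  t0: 02 31 e4 ed 0a 20 cf f6
  t1: 02 cf e4 0a 0a e4 31 f6

RES = [ 0x02  0xcf  0xe4  0x0a  0x0a  0xe4  0x31  0xf6 ]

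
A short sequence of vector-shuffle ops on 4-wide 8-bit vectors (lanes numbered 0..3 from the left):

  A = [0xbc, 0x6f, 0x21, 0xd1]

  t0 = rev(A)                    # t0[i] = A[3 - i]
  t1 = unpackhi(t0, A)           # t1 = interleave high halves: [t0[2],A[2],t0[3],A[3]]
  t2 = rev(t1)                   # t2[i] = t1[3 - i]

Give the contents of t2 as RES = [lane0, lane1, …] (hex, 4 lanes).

  t0: d1 21 6f bc
  t1: 6f 21 bc d1
  t2: d1 bc 21 6f

RES = [ 0xd1  0xbc  0x21  0x6f ]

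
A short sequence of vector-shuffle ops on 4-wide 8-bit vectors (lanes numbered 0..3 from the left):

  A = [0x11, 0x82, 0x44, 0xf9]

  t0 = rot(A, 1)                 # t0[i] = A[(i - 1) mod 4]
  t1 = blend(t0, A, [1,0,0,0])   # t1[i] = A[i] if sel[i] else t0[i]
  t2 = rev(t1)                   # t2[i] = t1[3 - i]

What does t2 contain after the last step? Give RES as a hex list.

→ t0 |f9|11|82|44|
→ t1 |11|11|82|44|
→ t2 |44|82|11|11|

RES = [0x44, 0x82, 0x11, 0x11]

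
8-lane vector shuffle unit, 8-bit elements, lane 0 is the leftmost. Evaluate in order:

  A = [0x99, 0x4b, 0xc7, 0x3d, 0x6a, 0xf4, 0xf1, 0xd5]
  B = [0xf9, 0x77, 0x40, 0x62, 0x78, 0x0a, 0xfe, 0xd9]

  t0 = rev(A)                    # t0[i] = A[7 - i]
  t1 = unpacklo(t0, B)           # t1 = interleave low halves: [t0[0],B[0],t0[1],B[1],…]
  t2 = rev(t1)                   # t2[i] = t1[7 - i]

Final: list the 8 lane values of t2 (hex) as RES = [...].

RES = [ 0x62  0x6a  0x40  0xf4  0x77  0xf1  0xf9  0xd5 ]

t0 = [0xd5, 0xf1, 0xf4, 0x6a, 0x3d, 0xc7, 0x4b, 0x99]
t1 = [0xd5, 0xf9, 0xf1, 0x77, 0xf4, 0x40, 0x6a, 0x62]
t2 = [0x62, 0x6a, 0x40, 0xf4, 0x77, 0xf1, 0xf9, 0xd5]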